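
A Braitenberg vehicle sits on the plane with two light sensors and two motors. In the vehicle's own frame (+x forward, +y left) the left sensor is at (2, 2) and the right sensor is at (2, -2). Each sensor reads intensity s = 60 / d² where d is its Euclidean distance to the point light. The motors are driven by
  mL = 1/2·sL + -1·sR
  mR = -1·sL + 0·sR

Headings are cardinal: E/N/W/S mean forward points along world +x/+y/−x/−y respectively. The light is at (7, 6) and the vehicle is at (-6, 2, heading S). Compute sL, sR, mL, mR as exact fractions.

left sensor world pos  = (-4, 0); dL² = 157
right sensor world pos = (-8, 0); dR² = 261
sL = 60/157 = 60/157
sR = 60/261 = 20/87
mL = 1/2·sL + -1·sR = -530/13659
mR = -1·sL + 0·sR = -60/157

60/157 20/87 -530/13659 -60/157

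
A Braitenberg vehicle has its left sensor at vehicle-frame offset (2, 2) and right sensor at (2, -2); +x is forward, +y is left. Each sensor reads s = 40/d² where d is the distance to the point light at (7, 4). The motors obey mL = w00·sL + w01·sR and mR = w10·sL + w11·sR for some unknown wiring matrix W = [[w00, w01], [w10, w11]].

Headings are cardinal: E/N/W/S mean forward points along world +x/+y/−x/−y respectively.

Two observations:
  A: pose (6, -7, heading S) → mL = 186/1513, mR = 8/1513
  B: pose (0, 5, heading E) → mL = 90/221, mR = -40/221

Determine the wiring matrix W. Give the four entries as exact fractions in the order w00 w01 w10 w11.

1 -1/2 1/2 -1/2

obs A: pose=(6,-7,S) → sL=4/17, sR=20/89, mL=186/1513, mR=8/1513
obs B: pose=(0,5,E) → sL=20/17, sR=20/13, mL=90/221, mR=-40/221
sensor matrix S = [[4/17, 20/89], [20/17, 20/13]]; det S = 1920/19669
solve [mL_A; mL_B] = S·[w00; w01] and [mR_A; mR_B] = S·[w10; w11]:
  w00 = 1, w01 = -1/2, w10 = 1/2, w11 = -1/2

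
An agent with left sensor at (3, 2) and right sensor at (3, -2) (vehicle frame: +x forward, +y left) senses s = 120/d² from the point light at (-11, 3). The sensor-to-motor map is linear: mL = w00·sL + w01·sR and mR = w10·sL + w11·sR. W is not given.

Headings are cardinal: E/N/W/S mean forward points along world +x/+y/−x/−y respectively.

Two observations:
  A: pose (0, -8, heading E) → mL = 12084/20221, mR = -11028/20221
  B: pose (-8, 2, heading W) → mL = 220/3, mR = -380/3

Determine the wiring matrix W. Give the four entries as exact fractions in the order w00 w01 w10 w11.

1 1/2 -1/2 -1

obs A: pose=(0,-8,E) → sL=120/277, sR=24/73, mL=12084/20221, mR=-11028/20221
obs B: pose=(-8,2,W) → sL=40/3, sR=120, mL=220/3, mR=-380/3
sensor matrix S = [[120/277, 24/73], [40/3, 120]]; det S = 962560/20221
solve [mL_A; mL_B] = S·[w00; w01] and [mR_A; mR_B] = S·[w10; w11]:
  w00 = 1, w01 = 1/2, w10 = -1/2, w11 = -1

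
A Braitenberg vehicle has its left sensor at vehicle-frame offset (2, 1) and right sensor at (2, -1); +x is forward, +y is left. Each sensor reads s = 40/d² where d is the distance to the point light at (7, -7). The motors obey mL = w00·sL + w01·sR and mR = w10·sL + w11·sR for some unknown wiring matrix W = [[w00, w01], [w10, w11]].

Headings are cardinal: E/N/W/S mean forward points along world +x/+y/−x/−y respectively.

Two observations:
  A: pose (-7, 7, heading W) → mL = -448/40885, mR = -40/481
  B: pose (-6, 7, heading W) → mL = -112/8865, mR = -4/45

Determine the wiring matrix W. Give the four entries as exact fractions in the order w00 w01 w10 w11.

obs A: pose=(-7,7,W) → sL=8/85, sR=40/481, mL=-448/40885, mR=-40/481
obs B: pose=(-6,7,W) → sL=20/197, sR=4/45, mL=-112/8865, mR=-4/45
sensor matrix S = [[8/85, 40/481], [20/197, 4/45]]; det S = -27776/362445525
solve [mL_A; mL_B] = S·[w00; w01] and [mR_A; mR_B] = S·[w10; w11]:
  w00 = -1, w01 = 1, w10 = 0, w11 = -1

-1 1 0 -1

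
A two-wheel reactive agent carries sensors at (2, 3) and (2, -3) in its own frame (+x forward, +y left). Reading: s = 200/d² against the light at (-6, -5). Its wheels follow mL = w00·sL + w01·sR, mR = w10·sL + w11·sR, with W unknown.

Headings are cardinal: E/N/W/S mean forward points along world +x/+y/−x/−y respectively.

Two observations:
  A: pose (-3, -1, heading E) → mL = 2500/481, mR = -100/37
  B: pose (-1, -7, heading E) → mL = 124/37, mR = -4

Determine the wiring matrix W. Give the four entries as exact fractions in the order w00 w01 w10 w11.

1/2 1/2 -1 0

obs A: pose=(-3,-1,E) → sL=100/37, sR=100/13, mL=2500/481, mR=-100/37
obs B: pose=(-1,-7,E) → sL=4, sR=100/37, mL=124/37, mR=-4
sensor matrix S = [[100/37, 100/13], [4, 100/37]]; det S = -417600/17797
solve [mL_A; mL_B] = S·[w00; w01] and [mR_A; mR_B] = S·[w10; w11]:
  w00 = 1/2, w01 = 1/2, w10 = -1, w11 = 0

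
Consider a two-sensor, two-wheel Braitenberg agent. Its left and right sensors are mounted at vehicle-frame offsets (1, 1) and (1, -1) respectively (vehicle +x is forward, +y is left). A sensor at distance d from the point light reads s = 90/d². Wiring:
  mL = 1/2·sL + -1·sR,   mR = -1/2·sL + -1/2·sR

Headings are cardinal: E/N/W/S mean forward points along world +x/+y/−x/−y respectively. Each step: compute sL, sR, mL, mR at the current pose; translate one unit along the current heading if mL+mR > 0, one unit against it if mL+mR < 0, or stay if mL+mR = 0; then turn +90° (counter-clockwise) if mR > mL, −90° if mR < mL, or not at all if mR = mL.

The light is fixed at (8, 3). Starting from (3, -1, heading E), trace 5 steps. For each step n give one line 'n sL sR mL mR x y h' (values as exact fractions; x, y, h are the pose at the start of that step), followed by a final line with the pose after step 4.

0 18/5 90/41 -81/205 -594/205 3 -1 E
1 9/5 45/37 -117/370 -279/185 2 -1 S
2 18/13 90/53 -693/689 -1062/689 2 0 W
3 9/4 9/2 -27/8 -27/8 3 0 N
4 2 18/5 -13/5 -14/5 3 -1 N
final 3 -2 E

n=0: pose=(3,-1,E); sL=18/5, sR=90/41; mL=-81/205, mR=-594/205; mL+mR=-135/41 → advance -1; mR−mL=-513/205 → turn -1·90°
n=1: pose=(2,-1,S); sL=9/5, sR=45/37; mL=-117/370, mR=-279/185; mL+mR=-135/74 → advance -1; mR−mL=-441/370 → turn -1·90°
n=2: pose=(2,0,W); sL=18/13, sR=90/53; mL=-693/689, mR=-1062/689; mL+mR=-135/53 → advance -1; mR−mL=-369/689 → turn -1·90°
n=3: pose=(3,0,N); sL=9/4, sR=9/2; mL=-27/8, mR=-27/8; mL+mR=-27/4 → advance -1; mR−mL=0 → turn +0·90°
n=4: pose=(3,-1,N); sL=2, sR=18/5; mL=-13/5, mR=-14/5; mL+mR=-27/5 → advance -1; mR−mL=-1/5 → turn -1·90°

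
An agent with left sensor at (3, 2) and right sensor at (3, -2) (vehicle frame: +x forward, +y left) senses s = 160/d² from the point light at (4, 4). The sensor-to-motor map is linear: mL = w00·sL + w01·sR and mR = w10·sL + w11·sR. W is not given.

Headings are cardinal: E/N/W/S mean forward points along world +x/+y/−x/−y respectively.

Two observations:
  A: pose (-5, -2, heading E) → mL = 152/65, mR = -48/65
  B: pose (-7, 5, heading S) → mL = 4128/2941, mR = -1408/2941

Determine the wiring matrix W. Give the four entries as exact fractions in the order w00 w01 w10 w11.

obs A: pose=(-5,-2,E) → sL=40/13, sR=8/5, mL=152/65, mR=-48/65
obs B: pose=(-7,5,S) → sL=32/17, sR=160/173, mL=4128/2941, mR=-1408/2941
sensor matrix S = [[40/13, 8/5], [32/17, 160/173]]; det S = -31744/191165
solve [mL_A; mL_B] = S·[w00; w01] and [mR_A; mR_B] = S·[w10; w11]:
  w00 = 1/2, w01 = 1/2, w10 = -1/2, w11 = 1/2

1/2 1/2 -1/2 1/2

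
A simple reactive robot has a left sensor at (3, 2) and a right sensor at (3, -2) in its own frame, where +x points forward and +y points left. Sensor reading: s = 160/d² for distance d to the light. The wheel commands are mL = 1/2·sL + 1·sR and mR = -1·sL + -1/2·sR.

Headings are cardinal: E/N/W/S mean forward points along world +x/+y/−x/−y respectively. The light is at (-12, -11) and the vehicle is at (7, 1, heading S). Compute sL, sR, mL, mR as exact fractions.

left sensor world pos  = (9, -2); dL² = 522
right sensor world pos = (5, -2); dR² = 370
sL = 160/522 = 80/261
sR = 160/370 = 16/37
mL = 1/2·sL + 1·sR = 5656/9657
mR = -1·sL + -1/2·sR = -5048/9657

80/261 16/37 5656/9657 -5048/9657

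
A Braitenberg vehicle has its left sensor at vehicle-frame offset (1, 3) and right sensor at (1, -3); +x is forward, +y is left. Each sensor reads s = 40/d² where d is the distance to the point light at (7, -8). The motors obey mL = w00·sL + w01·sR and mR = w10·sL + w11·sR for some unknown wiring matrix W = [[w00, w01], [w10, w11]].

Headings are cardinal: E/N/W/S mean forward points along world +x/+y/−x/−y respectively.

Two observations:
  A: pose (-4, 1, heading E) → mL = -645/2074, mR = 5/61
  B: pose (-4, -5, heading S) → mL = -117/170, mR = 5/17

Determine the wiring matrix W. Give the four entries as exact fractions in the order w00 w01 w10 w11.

-1 -1/2 1/2 0

obs A: pose=(-4,1,E) → sL=10/61, sR=5/17, mL=-645/2074, mR=5/61
obs B: pose=(-4,-5,S) → sL=10/17, sR=1/5, mL=-117/170, mR=5/17
sensor matrix S = [[10/61, 5/17], [10/17, 1/5]]; det S = -2472/17629
solve [mL_A; mL_B] = S·[w00; w01] and [mR_A; mR_B] = S·[w10; w11]:
  w00 = -1, w01 = -1/2, w10 = 1/2, w11 = 0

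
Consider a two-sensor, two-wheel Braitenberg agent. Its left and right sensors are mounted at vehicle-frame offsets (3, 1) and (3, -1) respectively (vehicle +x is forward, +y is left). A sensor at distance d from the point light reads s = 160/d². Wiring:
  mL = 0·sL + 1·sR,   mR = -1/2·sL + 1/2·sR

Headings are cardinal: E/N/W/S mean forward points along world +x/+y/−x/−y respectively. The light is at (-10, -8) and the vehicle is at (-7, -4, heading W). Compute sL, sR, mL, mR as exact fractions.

160/9 32/5 32/5 -256/45

left sensor world pos  = (-10, -5); dL² = 9
right sensor world pos = (-10, -3); dR² = 25
sL = 160/9 = 160/9
sR = 160/25 = 32/5
mL = 0·sL + 1·sR = 32/5
mR = -1/2·sL + 1/2·sR = -256/45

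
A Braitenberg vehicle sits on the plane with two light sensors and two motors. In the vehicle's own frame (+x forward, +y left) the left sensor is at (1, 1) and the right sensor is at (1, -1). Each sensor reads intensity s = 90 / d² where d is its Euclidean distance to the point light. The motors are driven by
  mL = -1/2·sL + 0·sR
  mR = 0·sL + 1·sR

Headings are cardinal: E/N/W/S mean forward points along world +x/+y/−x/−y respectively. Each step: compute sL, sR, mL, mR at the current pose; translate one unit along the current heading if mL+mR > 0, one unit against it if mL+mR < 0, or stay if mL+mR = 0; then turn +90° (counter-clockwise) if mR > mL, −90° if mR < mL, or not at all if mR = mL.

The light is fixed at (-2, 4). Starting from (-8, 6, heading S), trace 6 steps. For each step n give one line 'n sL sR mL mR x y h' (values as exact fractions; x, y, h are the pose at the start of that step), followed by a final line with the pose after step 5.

0 45/13 9/5 -45/26 9/5 -8 6 S
1 90/29 18/5 -45/29 18/5 -8 5 E
2 9/4 9/2 -9/8 9/2 -7 5 N
3 90/37 2 -45/37 2 -7 6 W
4 45/13 9/5 -45/26 9/5 -8 6 S
5 90/29 18/5 -45/29 18/5 -8 5 E
final -7 5 N

n=0: pose=(-8,6,S); sL=45/13, sR=9/5; mL=-45/26, mR=9/5; mL+mR=9/130 → advance +1; mR−mL=459/130 → turn +1·90°
n=1: pose=(-8,5,E); sL=90/29, sR=18/5; mL=-45/29, mR=18/5; mL+mR=297/145 → advance +1; mR−mL=747/145 → turn +1·90°
n=2: pose=(-7,5,N); sL=9/4, sR=9/2; mL=-9/8, mR=9/2; mL+mR=27/8 → advance +1; mR−mL=45/8 → turn +1·90°
n=3: pose=(-7,6,W); sL=90/37, sR=2; mL=-45/37, mR=2; mL+mR=29/37 → advance +1; mR−mL=119/37 → turn +1·90°
n=4: pose=(-8,6,S); sL=45/13, sR=9/5; mL=-45/26, mR=9/5; mL+mR=9/130 → advance +1; mR−mL=459/130 → turn +1·90°
n=5: pose=(-8,5,E); sL=90/29, sR=18/5; mL=-45/29, mR=18/5; mL+mR=297/145 → advance +1; mR−mL=747/145 → turn +1·90°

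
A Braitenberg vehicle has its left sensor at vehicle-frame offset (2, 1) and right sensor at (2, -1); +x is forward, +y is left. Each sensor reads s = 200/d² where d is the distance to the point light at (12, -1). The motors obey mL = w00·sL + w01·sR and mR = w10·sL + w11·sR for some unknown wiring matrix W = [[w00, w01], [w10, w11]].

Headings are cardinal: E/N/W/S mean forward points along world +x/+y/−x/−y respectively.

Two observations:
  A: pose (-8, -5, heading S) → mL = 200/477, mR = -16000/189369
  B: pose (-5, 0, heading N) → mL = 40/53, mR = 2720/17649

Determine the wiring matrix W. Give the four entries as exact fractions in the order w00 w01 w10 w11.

0 1 -1 1

obs A: pose=(-8,-5,S) → sL=200/397, sR=200/477, mL=200/477, mR=-16000/189369
obs B: pose=(-5,0,N) → sL=200/333, sR=40/53, mL=40/53, mR=2720/17649
sensor matrix S = [[200/397, 200/477], [200/333, 40/53]]; det S = 8096000/63059877
solve [mL_A; mL_B] = S·[w00; w01] and [mR_A; mR_B] = S·[w10; w11]:
  w00 = 0, w01 = 1, w10 = -1, w11 = 1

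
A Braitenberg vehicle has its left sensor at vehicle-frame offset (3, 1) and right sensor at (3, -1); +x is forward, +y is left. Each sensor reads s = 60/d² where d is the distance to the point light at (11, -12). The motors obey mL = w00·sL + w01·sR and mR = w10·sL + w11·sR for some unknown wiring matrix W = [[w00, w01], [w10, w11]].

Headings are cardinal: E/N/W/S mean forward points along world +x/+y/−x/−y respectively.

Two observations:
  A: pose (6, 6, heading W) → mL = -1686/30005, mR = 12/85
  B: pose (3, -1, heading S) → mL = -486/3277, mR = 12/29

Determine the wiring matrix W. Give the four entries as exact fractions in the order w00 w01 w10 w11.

obs A: pose=(6,6,W) → sL=60/353, sR=12/85, mL=-1686/30005, mR=12/85
obs B: pose=(3,-1,S) → sL=60/113, sR=12/29, mL=-486/3277, mR=12/29
sensor matrix S = [[60/353, 12/85], [60/113, 12/29]]; det S = -91008/19665277
solve [mL_A; mL_B] = S·[w00; w01] and [mR_A; mR_B] = S·[w10; w11]:
  w00 = 1/2, w01 = -1, w10 = 0, w11 = 1

1/2 -1 0 1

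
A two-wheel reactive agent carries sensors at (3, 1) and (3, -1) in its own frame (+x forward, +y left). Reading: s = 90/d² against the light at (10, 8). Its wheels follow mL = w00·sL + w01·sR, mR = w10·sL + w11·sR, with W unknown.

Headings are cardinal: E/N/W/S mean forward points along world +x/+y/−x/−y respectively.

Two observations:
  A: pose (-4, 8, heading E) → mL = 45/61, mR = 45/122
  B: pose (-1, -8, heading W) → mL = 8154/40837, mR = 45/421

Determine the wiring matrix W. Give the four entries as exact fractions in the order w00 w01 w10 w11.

1/2 1/2 0 1/2

obs A: pose=(-4,8,E) → sL=45/61, sR=45/61, mL=45/61, mR=45/122
obs B: pose=(-1,-8,W) → sL=18/97, sR=90/421, mL=8154/40837, mR=45/421
sensor matrix S = [[45/61, 45/61], [18/97, 90/421]]; det S = 51840/2491057
solve [mL_A; mL_B] = S·[w00; w01] and [mR_A; mR_B] = S·[w10; w11]:
  w00 = 1/2, w01 = 1/2, w10 = 0, w11 = 1/2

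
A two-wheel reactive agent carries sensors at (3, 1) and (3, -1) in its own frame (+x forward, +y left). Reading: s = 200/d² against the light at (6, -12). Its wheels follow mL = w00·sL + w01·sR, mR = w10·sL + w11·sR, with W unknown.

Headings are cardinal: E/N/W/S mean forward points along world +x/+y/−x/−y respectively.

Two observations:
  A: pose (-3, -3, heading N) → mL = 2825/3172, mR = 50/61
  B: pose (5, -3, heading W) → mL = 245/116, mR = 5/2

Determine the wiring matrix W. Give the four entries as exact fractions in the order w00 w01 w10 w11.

1/2 1/2 1 0

obs A: pose=(-3,-3,N) → sL=50/61, sR=25/26, mL=2825/3172, mR=50/61
obs B: pose=(5,-3,W) → sL=5/2, sR=50/29, mL=245/116, mR=5/2
sensor matrix S = [[50/61, 25/26], [5/2, 50/29]]; det S = -91125/91988
solve [mL_A; mL_B] = S·[w00; w01] and [mR_A; mR_B] = S·[w10; w11]:
  w00 = 1/2, w01 = 1/2, w10 = 1, w11 = 0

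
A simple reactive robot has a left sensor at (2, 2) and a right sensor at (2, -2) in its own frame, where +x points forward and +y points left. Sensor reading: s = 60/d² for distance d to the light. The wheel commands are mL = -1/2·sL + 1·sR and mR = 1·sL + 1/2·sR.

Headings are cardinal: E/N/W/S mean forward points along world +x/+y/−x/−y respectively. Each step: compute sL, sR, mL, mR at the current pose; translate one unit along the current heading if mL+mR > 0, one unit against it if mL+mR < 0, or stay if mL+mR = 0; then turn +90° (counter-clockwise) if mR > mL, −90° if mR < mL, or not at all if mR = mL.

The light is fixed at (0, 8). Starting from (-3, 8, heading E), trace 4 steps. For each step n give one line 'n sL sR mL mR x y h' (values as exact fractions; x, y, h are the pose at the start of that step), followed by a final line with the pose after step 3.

0 12 12 6 18 -3 8 E
1 3 15 27/2 21/2 -2 8 N
2 20/3 60 170/3 110/3 -2 9 E
3 30 6 -9 33 -1 9 S
final -1 8 E

n=0: pose=(-3,8,E); sL=12, sR=12; mL=6, mR=18; mL+mR=24 → advance +1; mR−mL=12 → turn +1·90°
n=1: pose=(-2,8,N); sL=3, sR=15; mL=27/2, mR=21/2; mL+mR=24 → advance +1; mR−mL=-3 → turn -1·90°
n=2: pose=(-2,9,E); sL=20/3, sR=60; mL=170/3, mR=110/3; mL+mR=280/3 → advance +1; mR−mL=-20 → turn -1·90°
n=3: pose=(-1,9,S); sL=30, sR=6; mL=-9, mR=33; mL+mR=24 → advance +1; mR−mL=42 → turn +1·90°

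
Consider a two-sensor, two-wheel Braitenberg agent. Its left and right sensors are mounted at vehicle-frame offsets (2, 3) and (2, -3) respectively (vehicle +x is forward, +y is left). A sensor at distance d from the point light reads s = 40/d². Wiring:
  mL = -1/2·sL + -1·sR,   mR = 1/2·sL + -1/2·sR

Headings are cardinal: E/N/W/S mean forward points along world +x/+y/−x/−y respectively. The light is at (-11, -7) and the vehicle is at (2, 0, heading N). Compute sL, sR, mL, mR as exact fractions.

40/181 40/337 -13980/60997 3120/60997

left sensor world pos  = (-1, 2); dL² = 181
right sensor world pos = (5, 2); dR² = 337
sL = 40/181 = 40/181
sR = 40/337 = 40/337
mL = -1/2·sL + -1·sR = -13980/60997
mR = 1/2·sL + -1/2·sR = 3120/60997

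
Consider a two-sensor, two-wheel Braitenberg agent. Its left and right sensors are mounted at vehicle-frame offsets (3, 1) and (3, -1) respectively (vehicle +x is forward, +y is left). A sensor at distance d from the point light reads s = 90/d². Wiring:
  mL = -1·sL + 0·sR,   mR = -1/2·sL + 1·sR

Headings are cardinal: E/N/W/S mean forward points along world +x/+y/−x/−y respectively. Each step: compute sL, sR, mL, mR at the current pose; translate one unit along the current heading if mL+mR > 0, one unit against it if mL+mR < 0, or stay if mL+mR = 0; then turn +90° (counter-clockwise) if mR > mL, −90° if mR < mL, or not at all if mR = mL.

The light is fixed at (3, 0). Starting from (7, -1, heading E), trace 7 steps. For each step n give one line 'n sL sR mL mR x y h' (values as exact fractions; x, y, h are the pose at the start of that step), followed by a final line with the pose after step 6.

0 90/49 90/53 -90/49 2025/2597 7 -1 E
1 45/4 9/2 -45/4 -9/8 6 -1 N
2 10 90 -10 85 6 -2 W
3 45/17 45/13 -45/17 945/442 5 -2 S
4 18/5 90/29 -18/5 189/145 5 -1 E
5 45/2 45/4 -45/2 0 4 -1 N
6 90/13 18 -90/13 189/13 4 -2 W
final 3 -2 S

n=0: pose=(7,-1,E); sL=90/49, sR=90/53; mL=-90/49, mR=2025/2597; mL+mR=-2745/2597 → advance -1; mR−mL=6795/2597 → turn +1·90°
n=1: pose=(6,-1,N); sL=45/4, sR=9/2; mL=-45/4, mR=-9/8; mL+mR=-99/8 → advance -1; mR−mL=81/8 → turn +1·90°
n=2: pose=(6,-2,W); sL=10, sR=90; mL=-10, mR=85; mL+mR=75 → advance +1; mR−mL=95 → turn +1·90°
n=3: pose=(5,-2,S); sL=45/17, sR=45/13; mL=-45/17, mR=945/442; mL+mR=-225/442 → advance -1; mR−mL=2115/442 → turn +1·90°
n=4: pose=(5,-1,E); sL=18/5, sR=90/29; mL=-18/5, mR=189/145; mL+mR=-333/145 → advance -1; mR−mL=711/145 → turn +1·90°
n=5: pose=(4,-1,N); sL=45/2, sR=45/4; mL=-45/2, mR=0; mL+mR=-45/2 → advance -1; mR−mL=45/2 → turn +1·90°
n=6: pose=(4,-2,W); sL=90/13, sR=18; mL=-90/13, mR=189/13; mL+mR=99/13 → advance +1; mR−mL=279/13 → turn +1·90°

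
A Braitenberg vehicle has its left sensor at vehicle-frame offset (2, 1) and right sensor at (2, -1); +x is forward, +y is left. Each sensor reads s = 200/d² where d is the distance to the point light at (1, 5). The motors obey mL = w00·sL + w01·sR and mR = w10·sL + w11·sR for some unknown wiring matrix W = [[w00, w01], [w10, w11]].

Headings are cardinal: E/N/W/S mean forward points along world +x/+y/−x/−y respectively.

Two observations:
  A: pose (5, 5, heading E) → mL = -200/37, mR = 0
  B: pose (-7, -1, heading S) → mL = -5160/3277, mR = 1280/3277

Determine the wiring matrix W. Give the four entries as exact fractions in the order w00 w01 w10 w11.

-1/2 -1/2 1 -1

obs A: pose=(5,5,E) → sL=200/37, sR=200/37, mL=-200/37, mR=0
obs B: pose=(-7,-1,S) → sL=200/113, sR=40/29, mL=-5160/3277, mR=1280/3277
sensor matrix S = [[200/37, 200/37], [200/113, 40/29]]; det S = -256000/121249
solve [mL_A; mL_B] = S·[w00; w01] and [mR_A; mR_B] = S·[w10; w11]:
  w00 = -1/2, w01 = -1/2, w10 = 1, w11 = -1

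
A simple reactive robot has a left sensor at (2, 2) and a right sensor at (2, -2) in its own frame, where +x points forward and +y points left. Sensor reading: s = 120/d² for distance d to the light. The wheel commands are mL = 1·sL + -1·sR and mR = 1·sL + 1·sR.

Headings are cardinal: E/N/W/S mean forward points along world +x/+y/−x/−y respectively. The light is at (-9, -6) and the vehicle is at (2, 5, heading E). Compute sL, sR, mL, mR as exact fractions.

left sensor world pos  = (4, 7); dL² = 338
right sensor world pos = (4, 3); dR² = 250
sL = 120/338 = 60/169
sR = 120/250 = 12/25
mL = 1·sL + -1·sR = -528/4225
mR = 1·sL + 1·sR = 3528/4225

60/169 12/25 -528/4225 3528/4225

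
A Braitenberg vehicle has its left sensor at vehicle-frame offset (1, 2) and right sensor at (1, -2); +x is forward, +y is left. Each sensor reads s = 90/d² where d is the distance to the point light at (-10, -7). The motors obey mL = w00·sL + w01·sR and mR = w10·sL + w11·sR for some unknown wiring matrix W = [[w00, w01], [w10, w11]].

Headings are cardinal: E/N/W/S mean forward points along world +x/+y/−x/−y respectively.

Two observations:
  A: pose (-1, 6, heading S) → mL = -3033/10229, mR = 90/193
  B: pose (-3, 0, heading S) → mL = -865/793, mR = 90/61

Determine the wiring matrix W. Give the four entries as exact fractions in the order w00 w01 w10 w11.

1/2 -1 0 1

obs A: pose=(-1,6,S) → sL=18/53, sR=90/193, mL=-3033/10229, mR=90/193
obs B: pose=(-3,0,S) → sL=10/13, sR=90/61, mL=-865/793, mR=90/61
sensor matrix S = [[18/53, 90/193], [10/13, 90/61]]; det S = 1154880/8111597
solve [mL_A; mL_B] = S·[w00; w01] and [mR_A; mR_B] = S·[w10; w11]:
  w00 = 1/2, w01 = -1, w10 = 0, w11 = 1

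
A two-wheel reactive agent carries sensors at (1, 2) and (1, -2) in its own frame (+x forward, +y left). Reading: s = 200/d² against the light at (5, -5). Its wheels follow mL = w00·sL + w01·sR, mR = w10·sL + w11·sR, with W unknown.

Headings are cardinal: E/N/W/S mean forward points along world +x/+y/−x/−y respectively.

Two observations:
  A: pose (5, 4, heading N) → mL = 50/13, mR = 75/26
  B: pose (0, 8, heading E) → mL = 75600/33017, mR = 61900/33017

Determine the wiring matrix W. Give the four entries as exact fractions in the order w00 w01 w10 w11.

1 1 1/2 1

obs A: pose=(5,4,N) → sL=25/13, sR=25/13, mL=50/13, mR=75/26
obs B: pose=(0,8,E) → sL=200/241, sR=200/137, mL=75600/33017, mR=61900/33017
sensor matrix S = [[25/13, 25/13], [200/241, 200/137]]; det S = 40000/33017
solve [mL_A; mL_B] = S·[w00; w01] and [mR_A; mR_B] = S·[w10; w11]:
  w00 = 1, w01 = 1, w10 = 1/2, w11 = 1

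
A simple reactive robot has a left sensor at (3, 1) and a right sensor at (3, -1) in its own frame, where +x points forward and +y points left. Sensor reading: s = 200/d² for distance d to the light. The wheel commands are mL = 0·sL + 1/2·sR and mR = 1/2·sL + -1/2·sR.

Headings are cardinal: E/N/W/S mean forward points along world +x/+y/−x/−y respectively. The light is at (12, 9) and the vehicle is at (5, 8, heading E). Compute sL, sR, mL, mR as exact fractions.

left sensor world pos  = (8, 9); dL² = 16
right sensor world pos = (8, 7); dR² = 20
sL = 200/16 = 25/2
sR = 200/20 = 10
mL = 0·sL + 1/2·sR = 5
mR = 1/2·sL + -1/2·sR = 5/4

25/2 10 5 5/4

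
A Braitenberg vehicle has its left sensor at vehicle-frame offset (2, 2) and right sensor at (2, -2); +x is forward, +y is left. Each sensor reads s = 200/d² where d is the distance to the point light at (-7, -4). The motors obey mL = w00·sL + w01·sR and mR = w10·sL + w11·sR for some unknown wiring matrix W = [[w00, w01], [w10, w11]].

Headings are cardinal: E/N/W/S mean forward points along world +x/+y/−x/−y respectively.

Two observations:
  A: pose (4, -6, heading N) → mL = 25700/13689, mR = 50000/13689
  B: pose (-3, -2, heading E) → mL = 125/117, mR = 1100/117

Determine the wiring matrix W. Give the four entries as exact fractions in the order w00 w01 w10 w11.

obs A: pose=(4,-6,N) → sL=200/81, sR=200/169, mL=25700/13689, mR=50000/13689
obs B: pose=(-3,-2,E) → sL=50/13, sR=50/9, mL=125/117, mR=1100/117
sensor matrix S = [[200/81, 200/169], [50/13, 50/9]]; det S = 14680000/1601613
solve [mL_A; mL_B] = S·[w00; w01] and [mR_A; mR_B] = S·[w10; w11]:
  w00 = 1, w01 = -1/2, w10 = 1, w11 = 1

1 -1/2 1 1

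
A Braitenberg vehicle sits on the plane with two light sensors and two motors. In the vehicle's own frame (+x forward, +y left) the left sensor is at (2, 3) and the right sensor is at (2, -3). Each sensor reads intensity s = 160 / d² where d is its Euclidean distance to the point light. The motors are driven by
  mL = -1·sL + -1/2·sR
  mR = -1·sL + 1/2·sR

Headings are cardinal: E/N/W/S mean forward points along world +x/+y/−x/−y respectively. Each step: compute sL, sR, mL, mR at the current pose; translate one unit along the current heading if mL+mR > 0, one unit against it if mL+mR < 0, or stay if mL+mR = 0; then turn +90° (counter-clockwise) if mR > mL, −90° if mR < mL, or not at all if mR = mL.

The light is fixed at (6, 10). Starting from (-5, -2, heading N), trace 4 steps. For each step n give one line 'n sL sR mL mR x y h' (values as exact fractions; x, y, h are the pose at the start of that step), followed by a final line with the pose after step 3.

n=0: pose=(-5,-2,N); sL=20/37, sR=40/41; mL=-1560/1517, mR=-80/1517; mL+mR=-40/37 → advance -1; mR−mL=40/41 → turn +1·90°
n=1: pose=(-5,-3,W); sL=32/85, sR=160/269; mL=-15408/22865, mR=-1808/22865; mL+mR=-64/85 → advance -1; mR−mL=160/269 → turn +1·90°
n=2: pose=(-4,-3,S); sL=80/137, sR=80/197; mL=-21240/26989, mR=-10280/26989; mL+mR=-160/137 → advance -1; mR−mL=80/197 → turn +1·90°
n=3: pose=(-4,-2,E); sL=32/29, sR=160/289; mL=-11568/8381, mR=-6928/8381; mL+mR=-64/29 → advance -1; mR−mL=160/289 → turn +1·90°

0 20/37 40/41 -1560/1517 -80/1517 -5 -2 N
1 32/85 160/269 -15408/22865 -1808/22865 -5 -3 W
2 80/137 80/197 -21240/26989 -10280/26989 -4 -3 S
3 32/29 160/289 -11568/8381 -6928/8381 -4 -2 E
final -5 -2 N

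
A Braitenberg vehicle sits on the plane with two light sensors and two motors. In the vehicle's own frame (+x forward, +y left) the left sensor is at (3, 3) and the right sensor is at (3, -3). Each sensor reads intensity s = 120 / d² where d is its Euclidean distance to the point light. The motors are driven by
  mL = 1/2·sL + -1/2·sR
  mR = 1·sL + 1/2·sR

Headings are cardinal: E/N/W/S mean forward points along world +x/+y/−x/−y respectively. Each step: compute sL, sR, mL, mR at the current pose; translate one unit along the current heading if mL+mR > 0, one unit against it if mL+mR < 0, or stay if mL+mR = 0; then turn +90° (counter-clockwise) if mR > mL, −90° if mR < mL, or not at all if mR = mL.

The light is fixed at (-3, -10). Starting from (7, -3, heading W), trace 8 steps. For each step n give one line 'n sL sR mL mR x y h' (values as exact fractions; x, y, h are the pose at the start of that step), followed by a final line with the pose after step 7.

0 24/13 120/149 1008/1937 4356/1937 7 -3 W
1 3/4 30/13 -81/104 99/52 6 -3 S
2 8/15 40/51 -32/255 236/255 6 -4 E
3 12/13 12/25 72/325 378/325 7 -4 N
4 24/13 120/149 1008/1937 4356/1937 7 -3 W
5 3/4 30/13 -81/104 99/52 6 -3 S
6 8/15 40/51 -32/255 236/255 6 -4 E
7 12/13 12/25 72/325 378/325 7 -4 N
final 7 -3 W

n=0: pose=(7,-3,W); sL=24/13, sR=120/149; mL=1008/1937, mR=4356/1937; mL+mR=36/13 → advance +1; mR−mL=3348/1937 → turn +1·90°
n=1: pose=(6,-3,S); sL=3/4, sR=30/13; mL=-81/104, mR=99/52; mL+mR=9/8 → advance +1; mR−mL=279/104 → turn +1·90°
n=2: pose=(6,-4,E); sL=8/15, sR=40/51; mL=-32/255, mR=236/255; mL+mR=4/5 → advance +1; mR−mL=268/255 → turn +1·90°
n=3: pose=(7,-4,N); sL=12/13, sR=12/25; mL=72/325, mR=378/325; mL+mR=18/13 → advance +1; mR−mL=306/325 → turn +1·90°
n=4: pose=(7,-3,W); sL=24/13, sR=120/149; mL=1008/1937, mR=4356/1937; mL+mR=36/13 → advance +1; mR−mL=3348/1937 → turn +1·90°
n=5: pose=(6,-3,S); sL=3/4, sR=30/13; mL=-81/104, mR=99/52; mL+mR=9/8 → advance +1; mR−mL=279/104 → turn +1·90°
n=6: pose=(6,-4,E); sL=8/15, sR=40/51; mL=-32/255, mR=236/255; mL+mR=4/5 → advance +1; mR−mL=268/255 → turn +1·90°
n=7: pose=(7,-4,N); sL=12/13, sR=12/25; mL=72/325, mR=378/325; mL+mR=18/13 → advance +1; mR−mL=306/325 → turn +1·90°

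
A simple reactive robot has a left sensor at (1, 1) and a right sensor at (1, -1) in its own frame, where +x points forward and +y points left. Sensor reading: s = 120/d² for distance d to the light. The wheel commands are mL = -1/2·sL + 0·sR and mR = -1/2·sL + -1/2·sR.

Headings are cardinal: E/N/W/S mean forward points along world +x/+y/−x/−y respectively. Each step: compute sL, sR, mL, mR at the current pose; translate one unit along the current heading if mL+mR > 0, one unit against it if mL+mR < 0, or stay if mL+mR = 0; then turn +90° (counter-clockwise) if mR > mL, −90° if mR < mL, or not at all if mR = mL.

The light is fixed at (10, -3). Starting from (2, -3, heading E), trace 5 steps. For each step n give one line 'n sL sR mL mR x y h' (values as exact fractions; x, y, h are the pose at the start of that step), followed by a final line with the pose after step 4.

n=0: pose=(2,-3,E); sL=12/5, sR=12/5; mL=-6/5, mR=-12/5; mL+mR=-18/5 → advance -1; mR−mL=-6/5 → turn -1·90°
n=1: pose=(1,-3,S); sL=24/13, sR=120/101; mL=-12/13, mR=-1992/1313; mL+mR=-3204/1313 → advance -1; mR−mL=-60/101 → turn -1·90°
n=2: pose=(1,-2,W); sL=6/5, sR=15/13; mL=-3/5, mR=-153/130; mL+mR=-231/130 → advance -1; mR−mL=-15/26 → turn -1·90°
n=3: pose=(2,-2,N); sL=24/17, sR=120/53; mL=-12/17, mR=-1656/901; mL+mR=-2292/901 → advance -1; mR−mL=-60/53 → turn -1·90°
n=4: pose=(2,-3,E); sL=12/5, sR=12/5; mL=-6/5, mR=-12/5; mL+mR=-18/5 → advance -1; mR−mL=-6/5 → turn -1·90°

0 12/5 12/5 -6/5 -12/5 2 -3 E
1 24/13 120/101 -12/13 -1992/1313 1 -3 S
2 6/5 15/13 -3/5 -153/130 1 -2 W
3 24/17 120/53 -12/17 -1656/901 2 -2 N
4 12/5 12/5 -6/5 -12/5 2 -3 E
final 1 -3 S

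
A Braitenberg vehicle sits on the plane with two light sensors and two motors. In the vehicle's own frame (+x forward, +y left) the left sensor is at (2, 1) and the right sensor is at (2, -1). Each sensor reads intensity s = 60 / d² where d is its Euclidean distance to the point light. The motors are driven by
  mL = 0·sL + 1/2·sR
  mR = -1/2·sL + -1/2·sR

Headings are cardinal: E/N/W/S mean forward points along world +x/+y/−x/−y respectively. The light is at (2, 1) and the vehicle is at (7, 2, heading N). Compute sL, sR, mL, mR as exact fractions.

12/5 4/3 2/3 -28/15

left sensor world pos  = (6, 4); dL² = 25
right sensor world pos = (8, 4); dR² = 45
sL = 60/25 = 12/5
sR = 60/45 = 4/3
mL = 0·sL + 1/2·sR = 2/3
mR = -1/2·sL + -1/2·sR = -28/15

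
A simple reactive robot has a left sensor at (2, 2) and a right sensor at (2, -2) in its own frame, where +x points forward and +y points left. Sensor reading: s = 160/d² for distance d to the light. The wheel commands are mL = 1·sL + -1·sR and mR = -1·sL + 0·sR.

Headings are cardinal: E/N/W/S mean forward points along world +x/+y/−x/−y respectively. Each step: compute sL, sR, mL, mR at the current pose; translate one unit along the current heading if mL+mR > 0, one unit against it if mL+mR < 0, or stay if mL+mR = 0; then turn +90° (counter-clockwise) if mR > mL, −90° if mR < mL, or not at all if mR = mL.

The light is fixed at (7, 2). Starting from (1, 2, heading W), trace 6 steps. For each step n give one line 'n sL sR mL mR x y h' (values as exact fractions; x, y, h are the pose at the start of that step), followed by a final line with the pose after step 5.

0 40/17 40/17 0 -40/17 1 2 W
1 160/53 160/13 -6400/689 -160/53 2 2 N
2 80/29 16/5 -64/145 -80/29 2 1 W
3 160/37 32 -1024/37 -160/37 3 1 N
4 40/13 40/9 -160/117 -40/13 3 0 W
5 32/5 160 -768/5 -32/5 4 0 N
final 4 -1 W

n=0: pose=(1,2,W); sL=40/17, sR=40/17; mL=0, mR=-40/17; mL+mR=-40/17 → advance -1; mR−mL=-40/17 → turn -1·90°
n=1: pose=(2,2,N); sL=160/53, sR=160/13; mL=-6400/689, mR=-160/53; mL+mR=-160/13 → advance -1; mR−mL=4320/689 → turn +1·90°
n=2: pose=(2,1,W); sL=80/29, sR=16/5; mL=-64/145, mR=-80/29; mL+mR=-16/5 → advance -1; mR−mL=-336/145 → turn -1·90°
n=3: pose=(3,1,N); sL=160/37, sR=32; mL=-1024/37, mR=-160/37; mL+mR=-32 → advance -1; mR−mL=864/37 → turn +1·90°
n=4: pose=(3,0,W); sL=40/13, sR=40/9; mL=-160/117, mR=-40/13; mL+mR=-40/9 → advance -1; mR−mL=-200/117 → turn -1·90°
n=5: pose=(4,0,N); sL=32/5, sR=160; mL=-768/5, mR=-32/5; mL+mR=-160 → advance -1; mR−mL=736/5 → turn +1·90°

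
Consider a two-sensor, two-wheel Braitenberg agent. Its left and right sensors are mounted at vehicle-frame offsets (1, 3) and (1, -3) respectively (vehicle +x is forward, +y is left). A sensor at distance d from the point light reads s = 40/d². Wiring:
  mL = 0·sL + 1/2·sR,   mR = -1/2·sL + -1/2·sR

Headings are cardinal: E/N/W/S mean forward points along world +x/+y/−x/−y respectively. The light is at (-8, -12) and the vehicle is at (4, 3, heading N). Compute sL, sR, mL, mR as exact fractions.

40/337 40/481 20/481 -16360/162097

left sensor world pos  = (1, 4); dL² = 337
right sensor world pos = (7, 4); dR² = 481
sL = 40/337 = 40/337
sR = 40/481 = 40/481
mL = 0·sL + 1/2·sR = 20/481
mR = -1/2·sL + -1/2·sR = -16360/162097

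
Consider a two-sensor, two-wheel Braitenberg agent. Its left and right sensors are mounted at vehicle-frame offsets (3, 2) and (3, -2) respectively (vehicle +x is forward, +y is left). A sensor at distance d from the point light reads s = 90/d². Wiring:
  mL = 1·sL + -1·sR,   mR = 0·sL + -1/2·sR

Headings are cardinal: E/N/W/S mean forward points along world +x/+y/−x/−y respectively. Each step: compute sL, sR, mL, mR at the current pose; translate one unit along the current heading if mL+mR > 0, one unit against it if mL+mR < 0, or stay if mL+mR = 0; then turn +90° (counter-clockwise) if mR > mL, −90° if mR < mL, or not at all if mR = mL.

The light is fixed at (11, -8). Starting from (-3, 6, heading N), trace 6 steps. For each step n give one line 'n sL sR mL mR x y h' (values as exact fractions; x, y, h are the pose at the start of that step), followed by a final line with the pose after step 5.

n=0: pose=(-3,6,N); sL=18/109, sR=90/433; mL=-2016/47197, mR=-45/433; mL+mR=-6921/47197 → advance -1; mR−mL=-2889/47197 → turn -1·90°
n=1: pose=(-3,5,E); sL=45/173, sR=45/121; mL=-2340/20933, mR=-45/242; mL+mR=-12465/41866 → advance -1; mR−mL=-3105/41866 → turn -1·90°
n=2: pose=(-4,5,S); sL=90/269, sR=90/389; mL=10800/104641, mR=-45/389; mL+mR=-1305/104641 → advance -1; mR−mL=-22905/104641 → turn -1·90°
n=3: pose=(-4,6,W); sL=5/26, sR=9/58; mL=14/377, mR=-9/116; mL+mR=-61/1508 → advance -1; mR−mL=-173/1508 → turn -1·90°
n=4: pose=(-3,6,N); sL=18/109, sR=90/433; mL=-2016/47197, mR=-45/433; mL+mR=-6921/47197 → advance -1; mR−mL=-2889/47197 → turn -1·90°
n=5: pose=(-3,5,E); sL=45/173, sR=45/121; mL=-2340/20933, mR=-45/242; mL+mR=-12465/41866 → advance -1; mR−mL=-3105/41866 → turn -1·90°

0 18/109 90/433 -2016/47197 -45/433 -3 6 N
1 45/173 45/121 -2340/20933 -45/242 -3 5 E
2 90/269 90/389 10800/104641 -45/389 -4 5 S
3 5/26 9/58 14/377 -9/116 -4 6 W
4 18/109 90/433 -2016/47197 -45/433 -3 6 N
5 45/173 45/121 -2340/20933 -45/242 -3 5 E
final -4 5 S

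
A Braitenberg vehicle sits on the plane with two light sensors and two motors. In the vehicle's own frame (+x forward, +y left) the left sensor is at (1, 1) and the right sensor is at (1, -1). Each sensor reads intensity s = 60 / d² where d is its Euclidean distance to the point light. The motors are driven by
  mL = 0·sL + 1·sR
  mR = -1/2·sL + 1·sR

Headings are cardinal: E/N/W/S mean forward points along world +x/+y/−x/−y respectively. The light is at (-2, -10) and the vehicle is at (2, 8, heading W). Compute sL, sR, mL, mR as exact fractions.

30/149 6/37 6/37 339/5513

left sensor world pos  = (1, 7); dL² = 298
right sensor world pos = (1, 9); dR² = 370
sL = 60/298 = 30/149
sR = 60/370 = 6/37
mL = 0·sL + 1·sR = 6/37
mR = -1/2·sL + 1·sR = 339/5513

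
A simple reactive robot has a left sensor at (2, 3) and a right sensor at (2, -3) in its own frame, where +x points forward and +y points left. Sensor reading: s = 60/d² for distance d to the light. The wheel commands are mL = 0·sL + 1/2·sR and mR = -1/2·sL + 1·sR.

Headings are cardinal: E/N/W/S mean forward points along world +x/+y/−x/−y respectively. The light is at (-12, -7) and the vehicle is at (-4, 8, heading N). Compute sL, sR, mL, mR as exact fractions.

30/157 6/41 3/41 327/6437

left sensor world pos  = (-7, 10); dL² = 314
right sensor world pos = (-1, 10); dR² = 410
sL = 60/314 = 30/157
sR = 60/410 = 6/41
mL = 0·sL + 1/2·sR = 3/41
mR = -1/2·sL + 1·sR = 327/6437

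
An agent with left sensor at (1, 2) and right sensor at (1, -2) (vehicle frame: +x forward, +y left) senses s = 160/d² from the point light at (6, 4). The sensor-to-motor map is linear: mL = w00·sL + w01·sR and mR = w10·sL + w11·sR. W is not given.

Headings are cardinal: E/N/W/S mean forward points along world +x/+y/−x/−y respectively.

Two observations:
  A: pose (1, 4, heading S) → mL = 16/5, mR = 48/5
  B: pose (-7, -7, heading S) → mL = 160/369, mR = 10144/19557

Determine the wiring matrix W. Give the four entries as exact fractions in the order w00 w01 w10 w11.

obs A: pose=(1,4,S) → sL=16, sR=16/5, mL=16/5, mR=48/5
obs B: pose=(-7,-7,S) → sL=32/53, sR=160/369, mL=160/369, mR=10144/19557
sensor matrix S = [[16, 16/5], [32/53, 160/369]]; det S = 489472/97785
solve [mL_A; mL_B] = S·[w00; w01] and [mR_A; mR_B] = S·[w10; w11]:
  w00 = 0, w01 = 1, w10 = 1/2, w11 = 1/2

0 1 1/2 1/2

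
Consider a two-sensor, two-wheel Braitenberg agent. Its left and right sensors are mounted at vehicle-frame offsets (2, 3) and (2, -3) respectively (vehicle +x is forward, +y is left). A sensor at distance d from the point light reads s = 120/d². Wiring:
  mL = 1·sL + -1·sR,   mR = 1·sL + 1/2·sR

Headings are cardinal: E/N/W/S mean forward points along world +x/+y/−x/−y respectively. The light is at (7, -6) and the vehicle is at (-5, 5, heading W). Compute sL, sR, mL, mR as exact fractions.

6/13 15/49 99/637 783/1274

left sensor world pos  = (-7, 2); dL² = 260
right sensor world pos = (-7, 8); dR² = 392
sL = 120/260 = 6/13
sR = 120/392 = 15/49
mL = 1·sL + -1·sR = 99/637
mR = 1·sL + 1/2·sR = 783/1274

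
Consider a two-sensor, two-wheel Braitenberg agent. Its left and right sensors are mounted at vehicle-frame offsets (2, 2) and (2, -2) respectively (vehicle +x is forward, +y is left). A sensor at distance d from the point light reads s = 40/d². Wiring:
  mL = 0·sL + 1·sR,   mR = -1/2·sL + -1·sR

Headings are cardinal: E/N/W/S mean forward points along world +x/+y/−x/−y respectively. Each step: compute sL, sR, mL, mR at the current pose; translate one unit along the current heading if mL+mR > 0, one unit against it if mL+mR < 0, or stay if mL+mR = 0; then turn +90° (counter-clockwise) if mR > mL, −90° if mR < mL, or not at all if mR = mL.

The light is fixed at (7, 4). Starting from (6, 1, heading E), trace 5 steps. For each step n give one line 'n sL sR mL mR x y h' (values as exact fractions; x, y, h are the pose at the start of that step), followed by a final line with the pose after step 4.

0 20 20/13 20/13 -150/13 6 1 E
1 8/5 40/41 40/41 -364/205 5 1 S
2 5/4 5/2 5/2 -25/8 5 2 W
3 40/9 40 40 -380/9 6 2 N
4 20 20/13 20/13 -150/13 6 1 E
final 5 1 S

n=0: pose=(6,1,E); sL=20, sR=20/13; mL=20/13, mR=-150/13; mL+mR=-10 → advance -1; mR−mL=-170/13 → turn -1·90°
n=1: pose=(5,1,S); sL=8/5, sR=40/41; mL=40/41, mR=-364/205; mL+mR=-4/5 → advance -1; mR−mL=-564/205 → turn -1·90°
n=2: pose=(5,2,W); sL=5/4, sR=5/2; mL=5/2, mR=-25/8; mL+mR=-5/8 → advance -1; mR−mL=-45/8 → turn -1·90°
n=3: pose=(6,2,N); sL=40/9, sR=40; mL=40, mR=-380/9; mL+mR=-20/9 → advance -1; mR−mL=-740/9 → turn -1·90°
n=4: pose=(6,1,E); sL=20, sR=20/13; mL=20/13, mR=-150/13; mL+mR=-10 → advance -1; mR−mL=-170/13 → turn -1·90°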